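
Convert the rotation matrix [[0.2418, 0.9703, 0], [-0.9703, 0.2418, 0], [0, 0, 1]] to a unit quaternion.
0.788 - 0.6157k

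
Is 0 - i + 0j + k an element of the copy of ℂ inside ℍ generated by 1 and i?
No. The quaternion -i + k has j-coefficient y = 0 and k-coefficient z = 1, not both zero, so it does not lie in the complex subalgebra spanned by 1 and i.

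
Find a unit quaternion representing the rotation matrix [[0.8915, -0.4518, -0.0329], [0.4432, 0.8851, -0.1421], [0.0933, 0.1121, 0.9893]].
0.9703 + 0.0655i - 0.0325j + 0.2306k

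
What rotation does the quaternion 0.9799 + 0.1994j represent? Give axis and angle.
axis = (0, 1, 0), θ = 23°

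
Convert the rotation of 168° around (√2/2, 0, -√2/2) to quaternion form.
0.1045 + 0.7032i - 0.7032k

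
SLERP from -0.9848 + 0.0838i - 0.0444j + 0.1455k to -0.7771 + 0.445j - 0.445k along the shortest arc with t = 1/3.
-0.9875 + 0.0596i + 0.1328j - 0.0609k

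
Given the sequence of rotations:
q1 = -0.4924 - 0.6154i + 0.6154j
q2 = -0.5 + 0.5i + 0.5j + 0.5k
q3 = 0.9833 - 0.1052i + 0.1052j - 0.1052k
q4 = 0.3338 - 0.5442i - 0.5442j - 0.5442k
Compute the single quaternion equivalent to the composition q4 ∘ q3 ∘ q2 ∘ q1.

q2 · q1 = 0.2462 - 0.2462i - 0.8616j + 0.3692k
q3 · q2 · q1 = 0.3457 - 0.3198i - 0.7566j + 0.4537k
q4 · q3 · q2 · q1 = -0.2235 - 0.9535i - 0.0197j + 0.201k
-0.2235 - 0.9535i - 0.0197j + 0.201k


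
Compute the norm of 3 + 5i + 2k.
√38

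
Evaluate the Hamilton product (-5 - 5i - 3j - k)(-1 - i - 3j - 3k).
-12 + 16i + 4j + 28k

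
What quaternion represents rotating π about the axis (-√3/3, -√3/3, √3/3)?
-0.5774i - 0.5774j + 0.5774k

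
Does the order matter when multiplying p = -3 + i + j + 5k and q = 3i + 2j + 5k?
Yes: pq = -30 - 14i + 4j - 16k ≠ -30 - 4i - 16j - 14k = qp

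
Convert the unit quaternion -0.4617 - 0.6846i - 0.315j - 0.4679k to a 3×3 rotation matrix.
[[0.3637, -0.0008, 0.9315], [0.8634, -0.3752, -0.3374], [0.3498, 0.9269, -0.1358]]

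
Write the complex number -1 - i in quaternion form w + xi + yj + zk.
-1 - i + 0j + 0k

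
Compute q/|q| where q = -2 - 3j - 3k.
-0.4264 - 0.6396j - 0.6396k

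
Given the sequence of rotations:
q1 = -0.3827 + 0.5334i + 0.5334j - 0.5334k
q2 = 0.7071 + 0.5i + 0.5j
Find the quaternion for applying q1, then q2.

q2 · q1 = -0.804 - 0.0809i + 0.4525j - 0.3772k
-0.804 - 0.0809i + 0.4525j - 0.3772k


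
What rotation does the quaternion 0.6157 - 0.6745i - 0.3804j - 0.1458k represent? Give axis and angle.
axis = (-0.856, -0.4828, -0.185), θ = 104°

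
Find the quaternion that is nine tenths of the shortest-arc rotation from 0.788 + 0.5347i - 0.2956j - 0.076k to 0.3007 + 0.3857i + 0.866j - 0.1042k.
0.3997 + 0.4462i + 0.7929j - 0.111k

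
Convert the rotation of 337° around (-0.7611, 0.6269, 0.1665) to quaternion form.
-0.9799 - 0.1517i + 0.125j + 0.0332k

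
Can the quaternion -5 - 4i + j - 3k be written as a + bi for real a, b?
No. The quaternion -5 - 4i + j - 3k has j-coefficient y = 1 and k-coefficient z = -3, not both zero, so it does not lie in the complex subalgebra spanned by 1 and i.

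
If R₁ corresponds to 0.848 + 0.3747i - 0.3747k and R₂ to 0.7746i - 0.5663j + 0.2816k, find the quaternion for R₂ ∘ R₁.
-0.1847 + 0.8691i - 0.0845j + 0.451k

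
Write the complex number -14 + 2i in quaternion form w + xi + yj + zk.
-14 + 2i + 0j + 0k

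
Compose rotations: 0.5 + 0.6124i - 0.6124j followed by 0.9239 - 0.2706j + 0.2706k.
0.2962 + 0.7315i - 0.5354j + 0.301k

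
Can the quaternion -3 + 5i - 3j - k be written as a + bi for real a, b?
No. The quaternion -3 + 5i - 3j - k has j-coefficient y = -3 and k-coefficient z = -1, not both zero, so it does not lie in the complex subalgebra spanned by 1 and i.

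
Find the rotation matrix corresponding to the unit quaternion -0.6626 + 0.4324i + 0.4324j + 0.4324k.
[[0.2521, 0.947, -0.1991], [-0.1991, 0.2521, 0.947], [0.947, -0.1991, 0.2521]]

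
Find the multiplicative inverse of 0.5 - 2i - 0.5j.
0.1111 + 0.4444i + 0.1111j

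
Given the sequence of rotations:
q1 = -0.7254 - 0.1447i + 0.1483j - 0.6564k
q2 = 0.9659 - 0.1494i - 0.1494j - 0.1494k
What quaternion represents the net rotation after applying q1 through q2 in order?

q2 · q1 = -0.7982 + 0.0888i + 0.1752j - 0.5694k
-0.7982 + 0.0888i + 0.1752j - 0.5694k


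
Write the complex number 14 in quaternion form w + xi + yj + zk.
14 + 0i + 0j + 0k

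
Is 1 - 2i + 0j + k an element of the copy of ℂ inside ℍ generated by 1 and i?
No. The quaternion 1 - 2i + k has j-coefficient y = 0 and k-coefficient z = 1, not both zero, so it does not lie in the complex subalgebra spanned by 1 and i.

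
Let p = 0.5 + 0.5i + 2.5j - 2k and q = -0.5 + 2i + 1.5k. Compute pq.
1.75 + 4.5i - 6j - 3.25k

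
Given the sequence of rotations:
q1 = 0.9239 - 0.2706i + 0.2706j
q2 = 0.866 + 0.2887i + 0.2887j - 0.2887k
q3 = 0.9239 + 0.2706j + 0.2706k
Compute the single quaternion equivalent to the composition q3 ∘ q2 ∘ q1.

q2 · q1 = 0.8001 + 0.1105i + 0.5792j - 0.1105k
q3 · q2 · q1 = 0.6124 - 0.0845i + 0.7815j + 0.0845k
0.6124 - 0.0845i + 0.7815j + 0.0845k


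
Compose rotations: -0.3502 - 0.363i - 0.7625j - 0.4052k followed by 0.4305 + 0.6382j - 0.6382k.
0.0773 - 0.9015i - 0.3201j + 0.2807k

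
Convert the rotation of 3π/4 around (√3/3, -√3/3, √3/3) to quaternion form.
0.3827 + 0.5334i - 0.5334j + 0.5334k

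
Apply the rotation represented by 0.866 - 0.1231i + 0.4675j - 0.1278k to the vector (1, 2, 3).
(3.266, 1.819, 0.154)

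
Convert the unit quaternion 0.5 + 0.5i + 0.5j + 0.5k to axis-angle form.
axis = (√3/3, √3/3, √3/3), θ = 2π/3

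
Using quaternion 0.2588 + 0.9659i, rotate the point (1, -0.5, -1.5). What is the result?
(1, 1.183, 1.049)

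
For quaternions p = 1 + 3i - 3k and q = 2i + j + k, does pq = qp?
No: pq = -3 + 5i - 8j + 4k ≠ -3 - i + 10j - 2k = qp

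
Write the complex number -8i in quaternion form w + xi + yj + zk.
0 - 8i + 0j + 0k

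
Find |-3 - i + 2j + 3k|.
√23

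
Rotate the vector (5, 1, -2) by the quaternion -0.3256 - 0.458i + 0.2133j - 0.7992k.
(-3.744, 2.207, 3.333)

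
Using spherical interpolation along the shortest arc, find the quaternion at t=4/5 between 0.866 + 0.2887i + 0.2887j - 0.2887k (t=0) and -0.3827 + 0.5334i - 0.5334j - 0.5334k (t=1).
0.5909 - 0.4058i + 0.5671j + 0.4058k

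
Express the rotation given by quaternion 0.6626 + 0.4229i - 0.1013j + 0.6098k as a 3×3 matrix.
[[0.2358, -0.8938, 0.3815], [0.7224, -0.1014, -0.684], [0.65, 0.4369, 0.6218]]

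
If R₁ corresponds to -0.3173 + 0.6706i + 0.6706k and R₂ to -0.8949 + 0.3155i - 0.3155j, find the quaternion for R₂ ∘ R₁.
0.0724 - 0.9118i - 0.1115j - 0.3885k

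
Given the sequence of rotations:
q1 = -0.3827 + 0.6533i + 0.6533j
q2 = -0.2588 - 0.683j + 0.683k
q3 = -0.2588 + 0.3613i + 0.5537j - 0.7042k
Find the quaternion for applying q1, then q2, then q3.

q2 · q1 = 0.5452 - 0.6153i + 0.5385j + 0.1848k
q3 · q2 · q1 = -0.0868 + 0.8378i + 0.529j + 0.1035k
-0.0868 + 0.8378i + 0.529j + 0.1035k


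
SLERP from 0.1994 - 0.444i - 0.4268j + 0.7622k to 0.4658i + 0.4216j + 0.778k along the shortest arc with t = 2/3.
0.0894 + 0.1763i + 0.1484j + 0.969k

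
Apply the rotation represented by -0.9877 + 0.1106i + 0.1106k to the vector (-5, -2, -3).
(-5.388, -1.465, -2.612)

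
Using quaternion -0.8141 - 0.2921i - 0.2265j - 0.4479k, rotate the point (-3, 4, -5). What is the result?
(-7.029, 0.491, -0.598)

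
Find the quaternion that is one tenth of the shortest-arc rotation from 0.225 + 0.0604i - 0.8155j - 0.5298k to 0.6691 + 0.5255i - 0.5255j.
0.2853 + 0.1165i - 0.8153j - 0.4903k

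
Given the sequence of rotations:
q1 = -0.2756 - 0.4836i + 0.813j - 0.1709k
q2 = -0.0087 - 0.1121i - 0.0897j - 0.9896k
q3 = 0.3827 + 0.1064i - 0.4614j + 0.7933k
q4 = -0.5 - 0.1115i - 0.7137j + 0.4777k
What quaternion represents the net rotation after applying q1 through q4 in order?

q2 · q1 = -0.148 + 0.855i + 0.4771j + 0.1397k
q3 · q2 · q1 = -0.0383 - 0.1315i + 0.9143j + 0.3813k
q4 · q3 · q2 · q1 = 0.4749 - 0.6389i - 0.4501j - 0.4047k
0.4749 - 0.6389i - 0.4501j - 0.4047k


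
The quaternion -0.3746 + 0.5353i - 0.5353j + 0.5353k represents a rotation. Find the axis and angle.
axis = (√3/3, -√3/3, √3/3), θ = 224°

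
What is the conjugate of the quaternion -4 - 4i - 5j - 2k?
-4 + 4i + 5j + 2k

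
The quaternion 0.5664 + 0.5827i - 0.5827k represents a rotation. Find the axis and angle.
axis = (√2/2, 0, -√2/2), θ = 111°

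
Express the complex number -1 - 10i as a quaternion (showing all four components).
-1 - 10i + 0j + 0k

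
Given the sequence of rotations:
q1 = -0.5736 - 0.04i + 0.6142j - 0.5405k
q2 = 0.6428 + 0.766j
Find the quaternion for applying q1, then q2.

q2 · q1 = -0.8392 - 0.4397i - 0.0446j - 0.3168k
-0.8392 - 0.4397i - 0.0446j - 0.3168k


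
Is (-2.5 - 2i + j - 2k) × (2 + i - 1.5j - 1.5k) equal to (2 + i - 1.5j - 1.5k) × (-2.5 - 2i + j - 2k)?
No: pq = -4.5 - 11i + 0.75j + 1.75k ≠ -4.5 - 2i + 10.75j - 2.25k = qp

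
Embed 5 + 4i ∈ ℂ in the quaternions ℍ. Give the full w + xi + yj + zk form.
5 + 4i + 0j + 0k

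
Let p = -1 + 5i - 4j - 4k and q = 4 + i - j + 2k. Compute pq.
-5 + 7i - 29j - 19k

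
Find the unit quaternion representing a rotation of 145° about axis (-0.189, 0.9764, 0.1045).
0.3007 - 0.1803i + 0.9312j + 0.0997k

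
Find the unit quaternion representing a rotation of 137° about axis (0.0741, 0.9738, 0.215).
0.3665 + 0.0689i + 0.906j + 0.2k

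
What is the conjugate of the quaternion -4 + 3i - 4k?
-4 - 3i + 4k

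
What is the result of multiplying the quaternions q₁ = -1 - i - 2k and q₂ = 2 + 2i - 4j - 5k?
-10 - 12i - 5j + 5k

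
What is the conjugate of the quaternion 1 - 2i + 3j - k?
1 + 2i - 3j + k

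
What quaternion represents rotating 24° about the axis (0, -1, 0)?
0.9781 - 0.2079j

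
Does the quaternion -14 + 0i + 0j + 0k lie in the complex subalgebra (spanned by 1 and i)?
Yes. The quaternion -14 has j- and k-coefficients y = z = 0, so it lies in the complex subalgebra spanned by 1 and i.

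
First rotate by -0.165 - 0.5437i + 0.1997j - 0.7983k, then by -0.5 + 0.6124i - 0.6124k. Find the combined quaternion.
-0.0734 + 0.2931i + 0.722j + 0.6225k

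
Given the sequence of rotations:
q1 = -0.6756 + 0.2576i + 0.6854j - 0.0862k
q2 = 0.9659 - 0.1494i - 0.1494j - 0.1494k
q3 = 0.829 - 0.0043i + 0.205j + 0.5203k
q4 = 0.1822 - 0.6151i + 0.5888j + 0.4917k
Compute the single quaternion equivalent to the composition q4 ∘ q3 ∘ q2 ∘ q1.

q2 · q1 = -0.5246 + 0.465i + 0.7116j - 0.0462k
q3 · q2 · q1 = -0.5547 + 0.008i + 0.7241j - 0.4096k
q4 · q3 · q2 · q1 = -0.3211 - 0.2546i - 0.4427j - 0.7975k
-0.3211 - 0.2546i - 0.4427j - 0.7975k


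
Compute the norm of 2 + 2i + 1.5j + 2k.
3.775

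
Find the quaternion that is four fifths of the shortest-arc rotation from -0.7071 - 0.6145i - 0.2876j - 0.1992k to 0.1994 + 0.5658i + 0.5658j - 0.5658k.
-0.3371 - 0.6276i - 0.5504j + 0.4354k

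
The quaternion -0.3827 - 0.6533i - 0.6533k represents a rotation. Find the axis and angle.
axis = (-√2/2, 0, -√2/2), θ = 5π/4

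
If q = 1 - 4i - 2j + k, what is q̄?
1 + 4i + 2j - k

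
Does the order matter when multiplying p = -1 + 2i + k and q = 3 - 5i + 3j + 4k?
Yes: pq = 3 + 8i - 16j + 5k ≠ 3 + 14i + 10j - 7k = qp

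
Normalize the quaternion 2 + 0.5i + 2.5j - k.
0.5898 + 0.1474i + 0.7372j - 0.2949k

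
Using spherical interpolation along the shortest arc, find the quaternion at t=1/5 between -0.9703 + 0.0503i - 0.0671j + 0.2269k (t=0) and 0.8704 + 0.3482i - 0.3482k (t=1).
-0.9648 - 0.0311i - 0.0543j + 0.2554k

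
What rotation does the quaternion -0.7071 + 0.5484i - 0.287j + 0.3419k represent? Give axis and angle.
axis = (0.7755, -0.4059, 0.4835), θ = 3π/2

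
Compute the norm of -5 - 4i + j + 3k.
√51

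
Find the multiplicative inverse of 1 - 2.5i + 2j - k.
0.0816 + 0.2041i - 0.1633j + 0.0816k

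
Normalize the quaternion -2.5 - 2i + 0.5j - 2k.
-0.6565 - 0.5252i + 0.1313j - 0.5252k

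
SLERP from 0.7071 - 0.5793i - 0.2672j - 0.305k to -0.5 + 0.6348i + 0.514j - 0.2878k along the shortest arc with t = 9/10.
0.5337 - 0.643i - 0.4988j + 0.23k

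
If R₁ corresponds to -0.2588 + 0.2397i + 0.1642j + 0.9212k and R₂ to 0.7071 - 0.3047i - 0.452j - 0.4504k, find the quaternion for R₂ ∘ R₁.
0.3792 - 0.0941i + 0.4058j + 0.8263k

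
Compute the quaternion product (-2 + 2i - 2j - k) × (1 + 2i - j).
-8 - 3i - 2j + k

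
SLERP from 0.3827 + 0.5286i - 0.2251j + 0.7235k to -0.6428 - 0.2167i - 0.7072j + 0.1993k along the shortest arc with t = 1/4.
0.5854 + 0.5602i + 0.0573j + 0.5833k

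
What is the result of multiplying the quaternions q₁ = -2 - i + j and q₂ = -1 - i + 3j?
-2 + 3i - 7j - 2k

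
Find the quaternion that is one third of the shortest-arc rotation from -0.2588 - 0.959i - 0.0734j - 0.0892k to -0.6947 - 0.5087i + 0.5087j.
-0.4474 - 0.8812i + 0.1385j - 0.0642k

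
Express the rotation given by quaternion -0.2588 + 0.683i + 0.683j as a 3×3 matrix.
[[0.067, 0.933, -0.3535], [0.933, 0.067, 0.3535], [0.3535, -0.3535, -0.866]]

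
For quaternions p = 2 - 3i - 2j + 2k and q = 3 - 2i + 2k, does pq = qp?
No: pq = -4 - 17i - 4j + 6k ≠ -4 - 9i - 8j + 14k = qp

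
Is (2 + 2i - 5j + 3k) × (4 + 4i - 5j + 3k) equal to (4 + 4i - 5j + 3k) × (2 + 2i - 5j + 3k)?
No: pq = -34 + 16i - 24j + 28k ≠ -34 + 16i - 36j + 8k = qp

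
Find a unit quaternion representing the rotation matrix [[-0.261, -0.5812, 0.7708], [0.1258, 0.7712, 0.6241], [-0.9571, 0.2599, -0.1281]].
0.5878 - 0.1549i + 0.7349j + 0.3007k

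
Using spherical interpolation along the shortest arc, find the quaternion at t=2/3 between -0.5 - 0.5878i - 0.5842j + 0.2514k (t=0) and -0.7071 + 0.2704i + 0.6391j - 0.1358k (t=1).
0.3452 - 0.4803i - 0.7753j + 0.2216k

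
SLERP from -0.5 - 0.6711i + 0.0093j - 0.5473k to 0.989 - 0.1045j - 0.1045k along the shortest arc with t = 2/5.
-0.821 - 0.4638i + 0.0567j - 0.328k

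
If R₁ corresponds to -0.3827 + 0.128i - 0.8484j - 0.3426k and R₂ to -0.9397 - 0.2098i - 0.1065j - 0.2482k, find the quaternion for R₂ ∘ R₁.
0.2111 - 0.2141i + 0.7344j + 0.6086k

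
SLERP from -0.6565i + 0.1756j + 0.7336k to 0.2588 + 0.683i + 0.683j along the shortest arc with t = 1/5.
-0.0671 - 0.7576i - 0.0216j + 0.6489k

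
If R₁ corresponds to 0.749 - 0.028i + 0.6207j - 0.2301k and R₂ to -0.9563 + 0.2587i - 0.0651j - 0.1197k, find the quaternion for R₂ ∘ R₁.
-0.6962 + 0.3098i - 0.5795j + 0.2891k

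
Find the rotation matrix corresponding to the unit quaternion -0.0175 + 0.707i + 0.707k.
[[0.0003, 0.0247, 0.9997], [-0.0247, -0.9994, 0.0247], [0.9997, -0.0247, 0.0003]]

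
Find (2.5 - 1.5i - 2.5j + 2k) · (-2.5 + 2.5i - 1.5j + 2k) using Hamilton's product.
-10.25 + 8i + 10.5j + 8.5k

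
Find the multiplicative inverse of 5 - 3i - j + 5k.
0.0833 + 0.05i + 0.0167j - 0.0833k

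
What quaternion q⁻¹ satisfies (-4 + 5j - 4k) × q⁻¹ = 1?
-0.0702 - 0.0877j + 0.0702k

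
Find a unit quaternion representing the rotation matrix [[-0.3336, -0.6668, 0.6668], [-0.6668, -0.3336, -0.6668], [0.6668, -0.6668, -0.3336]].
0.5774i - 0.5774j + 0.5774k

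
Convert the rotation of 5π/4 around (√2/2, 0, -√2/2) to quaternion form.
-0.3827 + 0.6533i - 0.6533k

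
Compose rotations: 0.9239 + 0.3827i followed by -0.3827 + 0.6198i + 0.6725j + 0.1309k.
-0.5908 + 0.4262i + 0.6714j - 0.1364k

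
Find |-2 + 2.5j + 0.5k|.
3.24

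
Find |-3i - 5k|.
√34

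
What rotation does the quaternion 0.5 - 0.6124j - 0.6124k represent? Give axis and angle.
axis = (0, -√2/2, -√2/2), θ = 2π/3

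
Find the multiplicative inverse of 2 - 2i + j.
0.2222 + 0.2222i - 0.1111j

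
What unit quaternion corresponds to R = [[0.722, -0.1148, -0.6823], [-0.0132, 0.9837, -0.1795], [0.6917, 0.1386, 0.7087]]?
0.9239 + 0.0861i - 0.3718j + 0.0275k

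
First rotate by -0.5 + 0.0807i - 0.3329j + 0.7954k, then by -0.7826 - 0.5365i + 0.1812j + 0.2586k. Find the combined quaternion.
0.2892 + 0.4353i + 0.6175j - 0.5878k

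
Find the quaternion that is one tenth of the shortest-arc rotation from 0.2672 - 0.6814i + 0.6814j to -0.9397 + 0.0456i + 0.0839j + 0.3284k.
0.3857 - 0.6604i + 0.6426j - 0.0452k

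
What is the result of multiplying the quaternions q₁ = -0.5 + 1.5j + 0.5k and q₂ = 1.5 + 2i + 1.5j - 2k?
-2 - 4.75i + 2.5j - 1.25k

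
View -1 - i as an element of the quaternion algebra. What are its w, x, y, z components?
-1 - i + 0j + 0k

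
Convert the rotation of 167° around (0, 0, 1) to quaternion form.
0.1132 + 0.9936k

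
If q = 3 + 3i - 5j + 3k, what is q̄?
3 - 3i + 5j - 3k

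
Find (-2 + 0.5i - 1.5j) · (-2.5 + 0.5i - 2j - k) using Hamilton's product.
1.75 - 0.75i + 8.25j + 1.75k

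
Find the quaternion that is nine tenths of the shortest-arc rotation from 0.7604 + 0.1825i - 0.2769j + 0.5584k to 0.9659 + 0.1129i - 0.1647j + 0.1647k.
0.9543 + 0.1213i - 0.178j + 0.2072k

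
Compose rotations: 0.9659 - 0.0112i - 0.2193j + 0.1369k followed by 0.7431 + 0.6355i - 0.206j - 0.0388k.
0.685 + 0.5688i - 0.4485j - 0.0774k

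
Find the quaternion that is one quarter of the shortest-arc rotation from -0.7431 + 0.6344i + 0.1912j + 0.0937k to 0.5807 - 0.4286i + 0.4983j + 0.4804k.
-0.7685 + 0.6365i + 0.009j - 0.0644k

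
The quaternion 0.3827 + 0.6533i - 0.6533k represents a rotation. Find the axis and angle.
axis = (√2/2, 0, -√2/2), θ = 3π/4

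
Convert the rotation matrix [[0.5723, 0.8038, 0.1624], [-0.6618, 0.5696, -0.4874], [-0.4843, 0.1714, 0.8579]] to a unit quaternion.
0.866 + 0.1902i + 0.1867j - 0.4231k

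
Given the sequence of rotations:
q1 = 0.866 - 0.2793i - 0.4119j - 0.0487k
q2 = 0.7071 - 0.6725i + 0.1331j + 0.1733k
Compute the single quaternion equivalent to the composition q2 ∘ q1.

q2 · q1 = 0.4878 - 0.715i - 0.2571j + 0.4298k
0.4878 - 0.715i - 0.2571j + 0.4298k


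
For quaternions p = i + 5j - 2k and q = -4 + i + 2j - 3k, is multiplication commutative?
No: pq = -17 - 15i - 19j + 5k ≠ -17 + 7i - 21j + 11k = qp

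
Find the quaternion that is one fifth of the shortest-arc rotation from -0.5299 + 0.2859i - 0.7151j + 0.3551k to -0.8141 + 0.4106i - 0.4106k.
-0.6662 + 0.3523i - 0.6239j + 0.207k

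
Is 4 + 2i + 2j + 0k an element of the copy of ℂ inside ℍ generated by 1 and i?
No. The quaternion 4 + 2i + 2j has j-coefficient y = 2 and k-coefficient z = 0, not both zero, so it does not lie in the complex subalgebra spanned by 1 and i.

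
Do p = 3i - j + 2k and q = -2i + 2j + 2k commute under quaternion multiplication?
No: pq = 4 - 6i - 10j + 4k ≠ 4 + 6i + 10j - 4k = qp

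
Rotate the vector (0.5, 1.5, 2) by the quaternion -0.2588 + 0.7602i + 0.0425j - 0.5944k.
(-2.071, -0.422, -1.426)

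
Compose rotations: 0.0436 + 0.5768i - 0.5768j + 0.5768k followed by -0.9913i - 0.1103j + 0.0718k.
0.4667 - 0.0654i + 0.6084j + 0.6385k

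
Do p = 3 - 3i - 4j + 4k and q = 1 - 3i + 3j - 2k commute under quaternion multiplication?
No: pq = 14 - 16i - 13j - 23k ≠ 14 - 8i + 23j + 19k = qp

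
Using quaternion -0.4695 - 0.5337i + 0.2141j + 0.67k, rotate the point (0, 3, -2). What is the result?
(3.034, -0.974, 1.687)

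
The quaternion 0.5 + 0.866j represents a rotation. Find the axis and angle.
axis = (0, 1, 0), θ = 2π/3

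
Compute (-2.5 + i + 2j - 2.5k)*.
-2.5 - i - 2j + 2.5k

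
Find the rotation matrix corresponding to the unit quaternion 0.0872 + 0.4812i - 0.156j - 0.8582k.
[[-0.5217, -0.0005, -0.8531], [-0.2998, -0.9361, 0.1838], [-0.7987, 0.3517, 0.4882]]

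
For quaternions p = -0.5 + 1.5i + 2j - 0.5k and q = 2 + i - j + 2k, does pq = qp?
No: pq = 0.5 + 6i + j - 5.5k ≠ 0.5 - i + 8j + 1.5k = qp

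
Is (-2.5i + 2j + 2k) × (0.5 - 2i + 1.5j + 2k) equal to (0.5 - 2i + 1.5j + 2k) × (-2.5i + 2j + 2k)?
No: pq = -12 - 0.25i + 2j + 1.25k ≠ -12 - 2.25i + 0.75k = qp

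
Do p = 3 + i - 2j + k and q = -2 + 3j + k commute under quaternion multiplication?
No: pq = -1 - 7i + 12j + 4k ≠ -1 + 3i + 14j - 2k = qp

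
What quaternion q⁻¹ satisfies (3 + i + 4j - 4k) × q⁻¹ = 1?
0.0714 - 0.0238i - 0.0952j + 0.0952k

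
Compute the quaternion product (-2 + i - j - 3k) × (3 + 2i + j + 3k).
2 - i - 14j - 12k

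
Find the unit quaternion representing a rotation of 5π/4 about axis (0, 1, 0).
-0.3827 + 0.9239j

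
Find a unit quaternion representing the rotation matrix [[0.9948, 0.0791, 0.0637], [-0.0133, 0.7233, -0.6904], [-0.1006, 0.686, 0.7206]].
0.9272 + 0.3711i + 0.0443j - 0.0249k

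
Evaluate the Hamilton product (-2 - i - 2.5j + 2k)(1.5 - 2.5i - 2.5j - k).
-9.75 + 11i - 4.75j + 1.25k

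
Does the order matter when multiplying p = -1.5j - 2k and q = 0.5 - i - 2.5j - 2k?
Yes: pq = -7.75 - 2i + 1.25j - 2.5k ≠ -7.75 + 2i - 2.75j + 0.5k = qp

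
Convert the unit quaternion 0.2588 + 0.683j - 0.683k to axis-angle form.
axis = (0, √2/2, -√2/2), θ = 5π/6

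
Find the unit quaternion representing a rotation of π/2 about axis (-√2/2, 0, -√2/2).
0.7071 - 0.5i - 0.5k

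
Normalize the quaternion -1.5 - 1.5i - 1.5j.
-0.5774 - 0.5774i - 0.5774j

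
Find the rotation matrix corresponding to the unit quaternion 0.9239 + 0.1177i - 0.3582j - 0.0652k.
[[0.7349, 0.0362, -0.6772], [-0.2048, 0.9638, -0.1708], [0.6465, 0.2642, 0.7157]]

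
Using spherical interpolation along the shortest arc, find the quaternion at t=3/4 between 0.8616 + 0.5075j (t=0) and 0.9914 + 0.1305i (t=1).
0.986 + 0.1001i + 0.133j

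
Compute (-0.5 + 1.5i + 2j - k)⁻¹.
-0.0667 - 0.2i - 0.2667j + 0.1333k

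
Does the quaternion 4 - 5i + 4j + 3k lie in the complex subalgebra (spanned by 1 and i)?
No. The quaternion 4 - 5i + 4j + 3k has j-coefficient y = 4 and k-coefficient z = 3, not both zero, so it does not lie in the complex subalgebra spanned by 1 and i.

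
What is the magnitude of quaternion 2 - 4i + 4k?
6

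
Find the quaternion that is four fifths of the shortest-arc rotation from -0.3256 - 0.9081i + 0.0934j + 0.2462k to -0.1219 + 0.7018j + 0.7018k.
-0.1953 - 0.241i + 0.6516j + 0.6922k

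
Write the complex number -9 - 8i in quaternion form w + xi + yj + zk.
-9 - 8i + 0j + 0k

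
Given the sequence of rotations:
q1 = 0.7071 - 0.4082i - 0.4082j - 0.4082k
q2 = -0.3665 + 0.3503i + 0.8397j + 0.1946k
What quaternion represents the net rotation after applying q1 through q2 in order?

q2 · q1 = 0.306 + 0.134i + 0.8069j + 0.487k
0.306 + 0.134i + 0.8069j + 0.487k


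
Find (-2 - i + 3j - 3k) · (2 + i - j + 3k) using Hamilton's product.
9 + 2i + 8j - 14k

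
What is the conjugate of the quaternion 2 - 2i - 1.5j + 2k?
2 + 2i + 1.5j - 2k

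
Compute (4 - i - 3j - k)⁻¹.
0.1481 + 0.037i + 0.1111j + 0.037k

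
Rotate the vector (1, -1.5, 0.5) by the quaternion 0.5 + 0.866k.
(0.799, 1.616, 0.5)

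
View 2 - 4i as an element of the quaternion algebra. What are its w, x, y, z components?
2 - 4i + 0j + 0k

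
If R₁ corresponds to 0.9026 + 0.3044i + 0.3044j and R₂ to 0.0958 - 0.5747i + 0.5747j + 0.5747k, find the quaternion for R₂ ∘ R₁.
0.0865 - 0.6645i + 0.7228j + 0.1688k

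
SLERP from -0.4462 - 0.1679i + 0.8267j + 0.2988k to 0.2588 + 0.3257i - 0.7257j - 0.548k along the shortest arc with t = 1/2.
-0.3585 - 0.251i + 0.7894j + 0.4306k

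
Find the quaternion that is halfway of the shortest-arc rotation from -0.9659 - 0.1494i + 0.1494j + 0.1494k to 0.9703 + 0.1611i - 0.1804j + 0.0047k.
-0.9711 - 0.1557i + 0.1654j + 0.0726k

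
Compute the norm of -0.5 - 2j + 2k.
2.872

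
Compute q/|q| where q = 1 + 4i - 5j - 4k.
0.1313 + 0.5252i - 0.6565j - 0.5252k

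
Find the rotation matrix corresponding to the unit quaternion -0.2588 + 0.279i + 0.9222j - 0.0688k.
[[-0.7104, 0.479, -0.5157], [0.5502, 0.8349, 0.0175], [0.4389, -0.2713, -0.8566]]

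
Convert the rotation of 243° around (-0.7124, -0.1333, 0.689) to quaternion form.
-0.5225 - 0.6074i - 0.1137j + 0.5875k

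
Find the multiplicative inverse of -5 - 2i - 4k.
-0.1111 + 0.0444i + 0.0889k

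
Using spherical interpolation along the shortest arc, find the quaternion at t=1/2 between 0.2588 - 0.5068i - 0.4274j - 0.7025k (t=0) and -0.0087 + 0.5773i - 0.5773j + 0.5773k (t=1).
0.1569 - 0.6358i + 0.0879j - 0.7506k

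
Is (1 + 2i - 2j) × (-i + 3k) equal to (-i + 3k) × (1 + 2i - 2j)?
No: pq = 2 - 7i - 6j + k ≠ 2 + 5i + 6j + 5k = qp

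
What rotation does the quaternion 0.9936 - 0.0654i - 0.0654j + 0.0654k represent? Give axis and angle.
axis = (-√3/3, -√3/3, √3/3), θ = 13°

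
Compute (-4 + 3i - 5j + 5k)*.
-4 - 3i + 5j - 5k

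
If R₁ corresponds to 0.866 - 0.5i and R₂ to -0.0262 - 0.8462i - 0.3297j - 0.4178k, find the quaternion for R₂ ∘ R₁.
-0.4458 - 0.7197i - 0.0766j - 0.5267k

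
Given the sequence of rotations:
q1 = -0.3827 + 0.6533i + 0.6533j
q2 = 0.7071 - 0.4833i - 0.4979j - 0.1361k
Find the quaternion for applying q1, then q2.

q2 · q1 = 0.3704 + 0.7358i + 0.5636j + 0.0616k
0.3704 + 0.7358i + 0.5636j + 0.0616k


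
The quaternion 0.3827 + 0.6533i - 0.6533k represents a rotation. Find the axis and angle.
axis = (√2/2, 0, -√2/2), θ = 3π/4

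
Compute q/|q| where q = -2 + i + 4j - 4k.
-0.3288 + 0.1644i + 0.6576j - 0.6576k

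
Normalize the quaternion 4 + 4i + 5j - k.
0.5252 + 0.5252i + 0.6565j - 0.1313k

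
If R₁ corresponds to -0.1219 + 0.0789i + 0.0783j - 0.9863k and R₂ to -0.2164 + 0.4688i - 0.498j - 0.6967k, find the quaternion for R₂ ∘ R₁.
-0.6588 + 0.4715i + 0.4512j + 0.3744k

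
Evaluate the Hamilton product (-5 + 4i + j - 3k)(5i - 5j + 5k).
-35i - 10j - 50k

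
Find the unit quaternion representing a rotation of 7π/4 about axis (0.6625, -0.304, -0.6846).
-0.9239 + 0.2535i - 0.1163j - 0.262k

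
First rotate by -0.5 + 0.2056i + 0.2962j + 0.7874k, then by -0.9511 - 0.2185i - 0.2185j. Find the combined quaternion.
0.5852 - 0.2583i - 0.0004j - 0.7687k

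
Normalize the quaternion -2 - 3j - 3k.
-0.4264 - 0.6396j - 0.6396k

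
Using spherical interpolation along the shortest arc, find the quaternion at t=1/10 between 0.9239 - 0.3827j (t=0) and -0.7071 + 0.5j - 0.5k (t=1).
0.9147 - 0.4007j + 0.0527k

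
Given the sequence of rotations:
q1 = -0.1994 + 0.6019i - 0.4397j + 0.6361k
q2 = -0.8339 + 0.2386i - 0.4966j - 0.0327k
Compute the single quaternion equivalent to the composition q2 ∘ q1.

q2 · q1 = -0.1749 - 0.8798i + 0.2942j - 0.3299k
-0.1749 - 0.8798i + 0.2942j - 0.3299k


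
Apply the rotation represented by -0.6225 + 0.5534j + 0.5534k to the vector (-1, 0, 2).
(-1.153, 1.914, 0.086)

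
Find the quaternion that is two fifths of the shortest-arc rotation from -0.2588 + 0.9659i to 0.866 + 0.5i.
0.2588 + 0.9659i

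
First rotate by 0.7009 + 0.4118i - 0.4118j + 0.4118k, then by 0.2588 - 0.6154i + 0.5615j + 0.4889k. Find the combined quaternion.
0.4647 + 0.1078i + 0.7417j + 0.4714k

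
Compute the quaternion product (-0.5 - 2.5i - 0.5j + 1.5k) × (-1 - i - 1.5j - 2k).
0.25 + 6.25i - 5.25j + 2.75k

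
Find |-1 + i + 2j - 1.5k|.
2.872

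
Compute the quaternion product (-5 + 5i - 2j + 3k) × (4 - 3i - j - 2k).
-1 + 42i - 2j + 11k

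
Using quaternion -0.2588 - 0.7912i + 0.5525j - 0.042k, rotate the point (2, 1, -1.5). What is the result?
(0.205, -1.277, 2.362)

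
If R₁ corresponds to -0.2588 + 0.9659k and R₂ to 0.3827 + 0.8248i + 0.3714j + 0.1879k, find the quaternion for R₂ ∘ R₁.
-0.2805 + 0.1453i - 0.8928j + 0.321k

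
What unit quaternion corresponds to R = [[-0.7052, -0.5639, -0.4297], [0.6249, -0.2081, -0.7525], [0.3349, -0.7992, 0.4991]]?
0.3827 - 0.0305i - 0.4995j + 0.7766k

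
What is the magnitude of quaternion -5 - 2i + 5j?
√54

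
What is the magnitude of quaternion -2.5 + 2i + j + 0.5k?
3.391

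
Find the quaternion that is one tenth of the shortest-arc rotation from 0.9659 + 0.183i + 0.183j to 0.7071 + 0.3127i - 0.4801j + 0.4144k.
0.9711 + 0.2042i + 0.1144j + 0.047k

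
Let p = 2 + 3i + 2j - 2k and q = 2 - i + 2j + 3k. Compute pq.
9 + 14i + j + 10k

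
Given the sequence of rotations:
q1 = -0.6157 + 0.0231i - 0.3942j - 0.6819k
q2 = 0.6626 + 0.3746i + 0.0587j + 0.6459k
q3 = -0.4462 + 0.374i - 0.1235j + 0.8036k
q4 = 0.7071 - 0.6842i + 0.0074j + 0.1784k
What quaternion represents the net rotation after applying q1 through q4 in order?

q2 · q1 = 0.047 - 0.0007i - 0.027j - 0.9985k
q3 · q2 · q1 = 0.7784 + 0.1629i + 0.3791j + 0.4731k
q4 · q3 · q2 · q1 = 0.5747 - 0.4815i + 0.6266j + 0.2128k
0.5747 - 0.4815i + 0.6266j + 0.2128k


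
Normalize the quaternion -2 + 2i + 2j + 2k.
-0.5 + 0.5i + 0.5j + 0.5k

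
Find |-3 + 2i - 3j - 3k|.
√31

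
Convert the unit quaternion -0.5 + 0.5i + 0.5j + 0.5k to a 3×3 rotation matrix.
[[0, 1, 0], [0, 0, 1], [1, 0, 0]]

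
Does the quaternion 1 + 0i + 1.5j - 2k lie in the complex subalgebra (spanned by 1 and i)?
No. The quaternion 1 + 1.5j - 2k has j-coefficient y = 1.5 and k-coefficient z = -2, not both zero, so it does not lie in the complex subalgebra spanned by 1 and i.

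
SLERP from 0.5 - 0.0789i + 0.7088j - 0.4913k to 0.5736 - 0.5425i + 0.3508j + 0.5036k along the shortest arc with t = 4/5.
0.6365 - 0.5i + 0.4936j + 0.3181k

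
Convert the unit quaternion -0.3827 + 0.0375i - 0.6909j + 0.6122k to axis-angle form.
axis = (0.0406, -0.7478, 0.6626), θ = 5π/4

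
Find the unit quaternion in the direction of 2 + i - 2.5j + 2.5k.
0.4781 + 0.239i - 0.5976j + 0.5976k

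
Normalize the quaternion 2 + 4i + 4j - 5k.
0.2561 + 0.5121i + 0.5121j - 0.6402k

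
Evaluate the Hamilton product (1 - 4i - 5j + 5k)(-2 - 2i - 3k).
5 + 21i - 12j - 23k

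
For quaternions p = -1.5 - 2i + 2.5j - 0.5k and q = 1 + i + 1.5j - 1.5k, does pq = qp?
No: pq = -4 - 6.5i - 3.25j - 3.75k ≠ -4 - 0.5i + 3.75j + 7.25k = qp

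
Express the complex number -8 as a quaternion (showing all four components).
-8 + 0i + 0j + 0k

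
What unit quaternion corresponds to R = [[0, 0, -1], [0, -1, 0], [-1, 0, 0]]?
-0.7071i + 0.7071k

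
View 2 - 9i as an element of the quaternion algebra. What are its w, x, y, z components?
2 - 9i + 0j + 0k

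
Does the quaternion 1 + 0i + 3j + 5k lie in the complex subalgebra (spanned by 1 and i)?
No. The quaternion 1 + 3j + 5k has j-coefficient y = 3 and k-coefficient z = 5, not both zero, so it does not lie in the complex subalgebra spanned by 1 and i.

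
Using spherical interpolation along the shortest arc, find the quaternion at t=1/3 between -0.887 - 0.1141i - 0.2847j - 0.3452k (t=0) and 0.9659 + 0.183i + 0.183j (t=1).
-0.9281 - 0.1394i - 0.2546j - 0.2332k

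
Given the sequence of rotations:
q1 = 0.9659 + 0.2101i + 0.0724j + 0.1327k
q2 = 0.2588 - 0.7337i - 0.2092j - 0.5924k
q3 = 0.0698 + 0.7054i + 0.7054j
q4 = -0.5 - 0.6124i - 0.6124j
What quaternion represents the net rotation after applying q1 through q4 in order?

q2 · q1 = 0.4979 - 0.6392i - 0.2104j - 0.547k
q3 · q2 · q1 = 0.6341 - 0.0793i + 0.7224j + 0.2643k
q4 · q3 · q2 · q1 = 0.0768 - 0.5105i - 0.5877j - 0.6231k
0.0768 - 0.5105i - 0.5877j - 0.6231k


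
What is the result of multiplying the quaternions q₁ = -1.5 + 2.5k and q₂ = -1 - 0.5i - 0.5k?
2.75 + 0.75i - 1.25j - 1.75k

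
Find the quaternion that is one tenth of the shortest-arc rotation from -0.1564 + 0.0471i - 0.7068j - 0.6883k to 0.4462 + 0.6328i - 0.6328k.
-0.0911 + 0.1245i - 0.6667j - 0.7292k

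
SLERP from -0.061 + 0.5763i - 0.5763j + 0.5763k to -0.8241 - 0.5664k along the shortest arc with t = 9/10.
0.7786 + 0.0772i - 0.0772j + 0.6179k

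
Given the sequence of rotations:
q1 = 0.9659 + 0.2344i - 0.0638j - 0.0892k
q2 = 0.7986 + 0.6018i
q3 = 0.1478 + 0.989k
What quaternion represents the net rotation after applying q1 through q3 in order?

q2 · q1 = 0.6303 + 0.7685i + 0.0027j - 0.1096k
q3 · q2 · q1 = 0.2016 + 0.1109i + 0.7604j + 0.6072k
0.2016 + 0.1109i + 0.7604j + 0.6072k


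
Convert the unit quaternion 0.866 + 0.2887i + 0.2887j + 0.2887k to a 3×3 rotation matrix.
[[0.6666, -0.3333, 0.6667], [0.6667, 0.6666, -0.3333], [-0.3333, 0.6667, 0.6666]]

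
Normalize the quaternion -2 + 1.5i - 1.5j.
-0.686 + 0.5145i - 0.5145j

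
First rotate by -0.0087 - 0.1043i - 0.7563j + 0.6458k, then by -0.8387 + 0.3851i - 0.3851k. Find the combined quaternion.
0.2962 - 0.2071i + 0.4258j - 0.8295k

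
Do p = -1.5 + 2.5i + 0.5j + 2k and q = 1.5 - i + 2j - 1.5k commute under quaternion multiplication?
No: pq = 2.25 + 0.5i - 0.5j + 10.75k ≠ 2.25 + 10i - 4j - 0.25k = qp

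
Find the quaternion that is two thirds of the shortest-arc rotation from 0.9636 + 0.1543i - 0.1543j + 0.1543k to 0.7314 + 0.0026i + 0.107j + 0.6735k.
0.8505 + 0.0567i + 0.0194j + 0.5225k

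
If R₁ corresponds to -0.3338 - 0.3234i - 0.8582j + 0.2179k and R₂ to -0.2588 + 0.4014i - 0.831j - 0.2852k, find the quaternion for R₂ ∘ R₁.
-0.4348 - 0.4761i + 0.5043j - 0.5744k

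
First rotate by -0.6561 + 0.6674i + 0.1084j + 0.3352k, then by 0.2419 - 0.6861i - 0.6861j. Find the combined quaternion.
0.3736 + 0.3816i + 0.7064j + 0.4646k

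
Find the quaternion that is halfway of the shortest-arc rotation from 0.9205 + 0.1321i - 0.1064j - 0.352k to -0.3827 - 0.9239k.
0.9093 + 0.0922i - 0.0742j + 0.399k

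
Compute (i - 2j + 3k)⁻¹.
-0.0714i + 0.1429j - 0.2143k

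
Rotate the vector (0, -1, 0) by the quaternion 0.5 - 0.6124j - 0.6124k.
(-0.612, -0.25, -0.75)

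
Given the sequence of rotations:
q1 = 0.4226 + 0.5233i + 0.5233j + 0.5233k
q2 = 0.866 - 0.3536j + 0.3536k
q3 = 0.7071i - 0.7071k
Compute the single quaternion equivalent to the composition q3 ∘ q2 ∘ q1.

q2 · q1 = 0.366 + 0.0831i + 0.4888j + 0.7876k
q3 · q2 · q1 = 0.4982 + 0.6044i - 0.6157j + 0.0868k
0.4982 + 0.6044i - 0.6157j + 0.0868k


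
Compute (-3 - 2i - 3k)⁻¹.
-0.1364 + 0.0909i + 0.1364k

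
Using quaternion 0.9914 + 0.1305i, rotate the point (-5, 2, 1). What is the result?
(-5, 1.673, 1.483)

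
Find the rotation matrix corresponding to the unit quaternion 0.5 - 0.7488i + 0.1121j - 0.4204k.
[[0.6214, 0.2525, 0.7417], [-0.5883, -0.4749, 0.6545], [0.5175, -0.8431, -0.1465]]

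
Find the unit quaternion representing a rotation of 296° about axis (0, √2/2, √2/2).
-0.848 + 0.3747j + 0.3747k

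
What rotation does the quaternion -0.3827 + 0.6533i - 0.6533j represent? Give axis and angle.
axis = (√2/2, -√2/2, 0), θ = 5π/4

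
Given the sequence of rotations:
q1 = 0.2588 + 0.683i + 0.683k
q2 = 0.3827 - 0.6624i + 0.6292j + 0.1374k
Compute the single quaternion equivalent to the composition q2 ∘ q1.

q2 · q1 = 0.4576 + 0.5197i + 0.7091j - 0.1328k
0.4576 + 0.5197i + 0.7091j - 0.1328k


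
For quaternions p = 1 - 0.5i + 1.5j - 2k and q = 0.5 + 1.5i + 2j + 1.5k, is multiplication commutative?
No: pq = 1.25 + 7.5i + 0.5j - 2.75k ≠ 1.25 - 5i + 5j + 3.75k = qp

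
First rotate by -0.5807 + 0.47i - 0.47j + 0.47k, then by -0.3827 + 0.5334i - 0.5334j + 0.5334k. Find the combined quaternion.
-0.5299 - 0.4896i + 0.4896j - 0.4896k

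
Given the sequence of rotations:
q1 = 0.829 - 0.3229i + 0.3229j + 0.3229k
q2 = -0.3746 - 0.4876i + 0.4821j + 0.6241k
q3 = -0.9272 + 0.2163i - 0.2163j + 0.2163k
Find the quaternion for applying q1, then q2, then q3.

q2 · q1 = -0.8252 - 0.3291i + 0.2346j + 0.3946k
q3 · q2 · q1 = 0.8017 - 0.0094i - 0.1956j - 0.5648k
0.8017 - 0.0094i - 0.1956j - 0.5648k


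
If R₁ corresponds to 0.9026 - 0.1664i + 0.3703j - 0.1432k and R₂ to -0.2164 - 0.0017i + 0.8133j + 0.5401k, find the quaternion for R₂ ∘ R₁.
-0.4194 - 0.282i + 0.5638j + 0.6532k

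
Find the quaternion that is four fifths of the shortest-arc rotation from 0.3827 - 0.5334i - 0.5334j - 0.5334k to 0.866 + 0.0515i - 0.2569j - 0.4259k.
0.8099 - 0.0767i - 0.3345j - 0.4758k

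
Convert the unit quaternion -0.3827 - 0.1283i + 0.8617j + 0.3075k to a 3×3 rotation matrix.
[[-0.6742, 0.0142, -0.7384], [-0.4565, 0.778, 0.4317], [0.5806, 0.6281, -0.518]]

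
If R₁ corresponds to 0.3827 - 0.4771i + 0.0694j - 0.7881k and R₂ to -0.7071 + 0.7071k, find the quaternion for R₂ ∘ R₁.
0.2867 + 0.2883i - 0.3864j + 0.8279k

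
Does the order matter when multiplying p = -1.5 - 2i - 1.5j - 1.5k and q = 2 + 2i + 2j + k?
Yes: pq = 5.5 - 5.5i - 7j - 5.5k ≠ 5.5 - 8.5i - 5j - 3.5k = qp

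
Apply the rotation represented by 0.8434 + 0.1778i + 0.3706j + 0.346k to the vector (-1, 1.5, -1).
(-1.912, 0.374, 0.675)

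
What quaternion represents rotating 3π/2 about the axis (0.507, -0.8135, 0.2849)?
-0.7071 + 0.3585i - 0.5752j + 0.2015k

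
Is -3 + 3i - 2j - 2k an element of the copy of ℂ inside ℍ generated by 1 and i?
No. The quaternion -3 + 3i - 2j - 2k has j-coefficient y = -2 and k-coefficient z = -2, not both zero, so it does not lie in the complex subalgebra spanned by 1 and i.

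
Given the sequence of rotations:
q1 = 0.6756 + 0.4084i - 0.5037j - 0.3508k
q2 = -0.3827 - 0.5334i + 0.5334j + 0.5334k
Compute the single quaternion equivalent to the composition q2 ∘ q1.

q2 · q1 = 0.4151 - 0.4351i + 0.5839j + 0.5454k
0.4151 - 0.4351i + 0.5839j + 0.5454k


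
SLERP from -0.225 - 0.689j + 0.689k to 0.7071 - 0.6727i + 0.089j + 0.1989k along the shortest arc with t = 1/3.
-0.5265 + 0.3211i - 0.6211j + 0.4837k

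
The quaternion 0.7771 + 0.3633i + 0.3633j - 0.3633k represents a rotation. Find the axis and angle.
axis = (√3/3, √3/3, -√3/3), θ = 78°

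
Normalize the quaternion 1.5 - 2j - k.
0.5571 - 0.7428j - 0.3714k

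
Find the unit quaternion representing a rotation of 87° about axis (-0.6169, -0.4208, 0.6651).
0.7254 - 0.4246i - 0.2897j + 0.4578k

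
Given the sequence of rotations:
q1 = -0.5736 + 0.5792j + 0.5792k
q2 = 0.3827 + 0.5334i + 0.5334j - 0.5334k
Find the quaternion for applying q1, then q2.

q2 · q1 = -0.2195 + 0.3119i - 0.3932j + 0.8366k
-0.2195 + 0.3119i - 0.3932j + 0.8366k


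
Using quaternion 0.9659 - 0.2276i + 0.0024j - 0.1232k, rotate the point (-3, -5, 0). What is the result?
(-4.093, -3.613, 2.047)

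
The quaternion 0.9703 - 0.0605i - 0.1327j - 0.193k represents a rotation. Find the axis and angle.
axis = (-0.2501, -0.5486, -0.7978), θ = 28°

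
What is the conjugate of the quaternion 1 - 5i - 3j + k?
1 + 5i + 3j - k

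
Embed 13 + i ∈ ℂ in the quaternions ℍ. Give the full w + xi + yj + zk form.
13 + i + 0j + 0k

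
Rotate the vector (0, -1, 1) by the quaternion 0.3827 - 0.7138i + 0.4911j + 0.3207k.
(0.865, 1.086, -0.27)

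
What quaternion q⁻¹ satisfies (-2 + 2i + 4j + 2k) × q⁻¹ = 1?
-0.0714 - 0.0714i - 0.1429j - 0.0714k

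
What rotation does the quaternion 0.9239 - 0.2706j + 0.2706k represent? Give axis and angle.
axis = (0, -√2/2, √2/2), θ = π/4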